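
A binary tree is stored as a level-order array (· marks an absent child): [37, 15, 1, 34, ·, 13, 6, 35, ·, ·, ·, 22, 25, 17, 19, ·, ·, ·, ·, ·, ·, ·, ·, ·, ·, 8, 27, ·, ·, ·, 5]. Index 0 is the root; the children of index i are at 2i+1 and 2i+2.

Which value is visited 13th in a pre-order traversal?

19

Pre-order visits the node, then its left subtree, then its right subtree.
Visit 37.
At 37: go left to 15.
  Visit 15.
  At 15: go left to 34.
    Visit 34.
    At 34: go left to 35.
      35 is a leaf — visit 35.
    At 34: no right child.
  At 15: no right child.
At 37: go right to 1.
  Visit 1.
  At 1: go left to 13.
    Visit 13.
    At 13: go left to 22.
      22 is a leaf — visit 22.
    At 13: go right to 25.
      Visit 25.
      At 25: go left to 8.
        8 is a leaf — visit 8.
      At 25: go right to 27.
        27 is a leaf — visit 27.
  At 1: go right to 6.
    Visit 6.
    At 6: go left to 17.
      17 is a leaf — visit 17.
    At 6: go right to 19.
      Visit 19.
      At 19: no left child.
      At 19: go right to 5.
        5 is a leaf — visit 5.
Full pre-order sequence: 37, 15, 34, 35, 1, 13, 22, 25, 8, 27, 6, 17, 19, 5.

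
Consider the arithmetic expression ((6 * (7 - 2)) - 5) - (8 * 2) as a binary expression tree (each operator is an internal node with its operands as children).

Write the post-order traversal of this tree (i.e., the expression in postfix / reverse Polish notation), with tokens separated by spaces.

6 7 2 - * 5 - 8 2 * -

Post-order on an expression tree gives postfix notation: for each operator, emit left operand, right operand, then the operator.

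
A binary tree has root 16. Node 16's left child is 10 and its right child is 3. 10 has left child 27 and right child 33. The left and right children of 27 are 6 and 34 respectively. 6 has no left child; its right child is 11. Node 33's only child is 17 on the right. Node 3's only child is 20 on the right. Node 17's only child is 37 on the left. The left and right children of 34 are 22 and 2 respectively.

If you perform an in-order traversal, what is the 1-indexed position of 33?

In-order visits the left subtree, then the node, then the right subtree.
At 16: go left to 10.
  At 10: go left to 27.
    At 27: go left to 6.
      At 6: no left child.
      Visit 6.
      At 6: go right to 11.
        11 is a leaf — visit 11.
    Visit 27.
    At 27: go right to 34.
      At 34: go left to 22.
        22 is a leaf — visit 22.
      Visit 34.
      At 34: go right to 2.
        2 is a leaf — visit 2.
  Visit 10.
  At 10: go right to 33.
    At 33: no left child.
    Visit 33.
    At 33: go right to 17.
      At 17: go left to 37.
        37 is a leaf — visit 37.
      Visit 17.
      At 17: no right child.
Visit 16.
At 16: go right to 3.
  At 3: no left child.
  Visit 3.
  At 3: go right to 20.
    20 is a leaf — visit 20.
Full in-order sequence: 6, 11, 27, 22, 34, 2, 10, 33, 37, 17, 16, 3, 20.

8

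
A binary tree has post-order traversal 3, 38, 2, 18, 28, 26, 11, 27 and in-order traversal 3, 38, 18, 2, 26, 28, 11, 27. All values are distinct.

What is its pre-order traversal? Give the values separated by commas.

27, 11, 26, 18, 38, 3, 2, 28

The last element of post-order is the root; it splits in-order into left and right subtrees.
Root 27: left subtree has 7 nodes {3, 38, 18, 2, 26, 28, 11}, right has 0 { }.
  Root 11: left subtree has 6 nodes {3, 38, 18, 2, 26, 28}, right has 0 { }.
    Root 26: left subtree has 4 nodes {3, 38, 18, 2}, right has 1 {28}.
      Root 18: left subtree has 2 nodes {3, 38}, right has 1 {2}.
        Root 38: left subtree has 1 node {3}, right has 0 { }.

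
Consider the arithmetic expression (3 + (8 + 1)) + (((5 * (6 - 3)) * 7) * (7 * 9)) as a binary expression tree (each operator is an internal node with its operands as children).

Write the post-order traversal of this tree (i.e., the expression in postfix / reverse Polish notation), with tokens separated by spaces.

Post-order on an expression tree gives postfix notation: for each operator, emit left operand, right operand, then the operator.

3 8 1 + + 5 6 3 - * 7 * 7 9 * * +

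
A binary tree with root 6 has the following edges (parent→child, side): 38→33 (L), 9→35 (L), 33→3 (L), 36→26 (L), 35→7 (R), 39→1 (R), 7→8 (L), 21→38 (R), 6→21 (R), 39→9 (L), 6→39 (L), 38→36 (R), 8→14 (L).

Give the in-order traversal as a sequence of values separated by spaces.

In-order visits the left subtree, then the node, then the right subtree.
At 6: go left to 39.
  At 39: go left to 9.
    At 9: go left to 35.
      At 35: no left child.
      Visit 35.
      At 35: go right to 7.
        At 7: go left to 8.
          At 8: go left to 14.
            14 is a leaf — visit 14.
          Visit 8.
          At 8: no right child.
        Visit 7.
        At 7: no right child.
    Visit 9.
    At 9: no right child.
  Visit 39.
  At 39: go right to 1.
    1 is a leaf — visit 1.
Visit 6.
At 6: go right to 21.
  At 21: no left child.
  Visit 21.
  At 21: go right to 38.
    At 38: go left to 33.
      At 33: go left to 3.
        3 is a leaf — visit 3.
      Visit 33.
      At 33: no right child.
    Visit 38.
    At 38: go right to 36.
      At 36: go left to 26.
        26 is a leaf — visit 26.
      Visit 36.
      At 36: no right child.

35 14 8 7 9 39 1 6 21 3 33 38 26 36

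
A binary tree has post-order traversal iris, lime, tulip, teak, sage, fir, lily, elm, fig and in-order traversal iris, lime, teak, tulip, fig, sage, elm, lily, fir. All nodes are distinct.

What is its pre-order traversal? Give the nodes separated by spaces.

fig teak lime iris tulip elm sage lily fir

The last element of post-order is the root; it splits in-order into left and right subtrees.
Root fig: left subtree has 4 nodes {iris, lime, teak, tulip}, right has 4 {sage, elm, lily, fir}.
  Root teak: left subtree has 2 nodes {iris, lime}, right has 1 {tulip}.
    Root lime: left subtree has 1 node {iris}, right has 0 { }.
  Root elm: left subtree has 1 node {sage}, right has 2 {lily, fir}.
    Root lily: left subtree has 0 nodes { }, right has 1 {fir}.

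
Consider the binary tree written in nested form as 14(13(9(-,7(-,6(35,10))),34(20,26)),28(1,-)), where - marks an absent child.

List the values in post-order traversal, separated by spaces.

Post-order visits the left subtree, then the right subtree, then the node.
At 14: go left to 13.
  At 13: go left to 9.
    At 9: no left child.
    At 9: go right to 7.
      At 7: no left child.
      At 7: go right to 6.
        At 6: go left to 35.
          35 is a leaf — visit 35.
        At 6: go right to 10.
          10 is a leaf — visit 10.
        Visit 6.
      Visit 7.
    Visit 9.
  At 13: go right to 34.
    At 34: go left to 20.
      20 is a leaf — visit 20.
    At 34: go right to 26.
      26 is a leaf — visit 26.
    Visit 34.
  Visit 13.
At 14: go right to 28.
  At 28: go left to 1.
    1 is a leaf — visit 1.
  At 28: no right child.
  Visit 28.
Visit 14.

35 10 6 7 9 20 26 34 13 1 28 14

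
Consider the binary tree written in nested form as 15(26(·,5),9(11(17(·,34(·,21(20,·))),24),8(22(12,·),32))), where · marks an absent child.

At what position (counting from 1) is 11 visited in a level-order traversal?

Level-order visits nodes level by level from the root, left to right within each level.
Level 0: 15
Level 1: 26, 9
Level 2: 5, 11, 8
Level 3: 17, 24, 22, 32
Level 4: 34, 12
Level 5: 21
Level 6: 20
Full level-order sequence: 15, 26, 9, 5, 11, 8, 17, 24, 22, 32, 34, 12, 21, 20.

5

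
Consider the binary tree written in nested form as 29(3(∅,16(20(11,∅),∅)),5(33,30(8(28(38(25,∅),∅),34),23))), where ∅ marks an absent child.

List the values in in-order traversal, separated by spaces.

In-order visits the left subtree, then the node, then the right subtree.
At 29: go left to 3.
  At 3: no left child.
  Visit 3.
  At 3: go right to 16.
    At 16: go left to 20.
      At 20: go left to 11.
        11 is a leaf — visit 11.
      Visit 20.
      At 20: no right child.
    Visit 16.
    At 16: no right child.
Visit 29.
At 29: go right to 5.
  At 5: go left to 33.
    33 is a leaf — visit 33.
  Visit 5.
  At 5: go right to 30.
    At 30: go left to 8.
      At 8: go left to 28.
        At 28: go left to 38.
          At 38: go left to 25.
            25 is a leaf — visit 25.
          Visit 38.
          At 38: no right child.
        Visit 28.
        At 28: no right child.
      Visit 8.
      At 8: go right to 34.
        34 is a leaf — visit 34.
    Visit 30.
    At 30: go right to 23.
      23 is a leaf — visit 23.

3 11 20 16 29 33 5 25 38 28 8 34 30 23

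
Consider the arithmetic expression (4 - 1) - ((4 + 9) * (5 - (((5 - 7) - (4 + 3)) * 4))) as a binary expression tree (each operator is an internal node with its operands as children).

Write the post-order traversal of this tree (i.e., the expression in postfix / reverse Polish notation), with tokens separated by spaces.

4 1 - 4 9 + 5 5 7 - 4 3 + - 4 * - * -

Post-order on an expression tree gives postfix notation: for each operator, emit left operand, right operand, then the operator.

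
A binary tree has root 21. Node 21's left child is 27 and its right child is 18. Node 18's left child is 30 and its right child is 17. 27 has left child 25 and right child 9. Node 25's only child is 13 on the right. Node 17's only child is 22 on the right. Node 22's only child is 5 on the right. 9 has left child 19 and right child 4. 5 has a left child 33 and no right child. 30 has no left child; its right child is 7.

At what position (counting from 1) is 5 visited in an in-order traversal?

14

In-order visits the left subtree, then the node, then the right subtree.
At 21: go left to 27.
  At 27: go left to 25.
    At 25: no left child.
    Visit 25.
    At 25: go right to 13.
      13 is a leaf — visit 13.
  Visit 27.
  At 27: go right to 9.
    At 9: go left to 19.
      19 is a leaf — visit 19.
    Visit 9.
    At 9: go right to 4.
      4 is a leaf — visit 4.
Visit 21.
At 21: go right to 18.
  At 18: go left to 30.
    At 30: no left child.
    Visit 30.
    At 30: go right to 7.
      7 is a leaf — visit 7.
  Visit 18.
  At 18: go right to 17.
    At 17: no left child.
    Visit 17.
    At 17: go right to 22.
      At 22: no left child.
      Visit 22.
      At 22: go right to 5.
        At 5: go left to 33.
          33 is a leaf — visit 33.
        Visit 5.
        At 5: no right child.
Full in-order sequence: 25, 13, 27, 19, 9, 4, 21, 30, 7, 18, 17, 22, 33, 5.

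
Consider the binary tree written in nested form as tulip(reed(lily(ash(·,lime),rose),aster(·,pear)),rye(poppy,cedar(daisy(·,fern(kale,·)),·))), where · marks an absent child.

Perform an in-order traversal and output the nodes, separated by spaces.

In-order visits the left subtree, then the node, then the right subtree.
At tulip: go left to reed.
  At reed: go left to lily.
    At lily: go left to ash.
      At ash: no left child.
      Visit ash.
      At ash: go right to lime.
        lime is a leaf — visit lime.
    Visit lily.
    At lily: go right to rose.
      rose is a leaf — visit rose.
  Visit reed.
  At reed: go right to aster.
    At aster: no left child.
    Visit aster.
    At aster: go right to pear.
      pear is a leaf — visit pear.
Visit tulip.
At tulip: go right to rye.
  At rye: go left to poppy.
    poppy is a leaf — visit poppy.
  Visit rye.
  At rye: go right to cedar.
    At cedar: go left to daisy.
      At daisy: no left child.
      Visit daisy.
      At daisy: go right to fern.
        At fern: go left to kale.
          kale is a leaf — visit kale.
        Visit fern.
        At fern: no right child.
    Visit cedar.
    At cedar: no right child.

ash lime lily rose reed aster pear tulip poppy rye daisy kale fern cedar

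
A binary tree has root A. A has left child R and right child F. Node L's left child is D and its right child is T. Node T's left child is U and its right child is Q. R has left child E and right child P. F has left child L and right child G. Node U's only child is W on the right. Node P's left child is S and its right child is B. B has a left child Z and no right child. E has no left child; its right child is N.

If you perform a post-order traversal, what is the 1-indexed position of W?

Post-order visits the left subtree, then the right subtree, then the node.
At A: go left to R.
  At R: go left to E.
    At E: no left child.
    At E: go right to N.
      N is a leaf — visit N.
    Visit E.
  At R: go right to P.
    At P: go left to S.
      S is a leaf — visit S.
    At P: go right to B.
      At B: go left to Z.
        Z is a leaf — visit Z.
      At B: no right child.
      Visit B.
    Visit P.
  Visit R.
At A: go right to F.
  At F: go left to L.
    At L: go left to D.
      D is a leaf — visit D.
    At L: go right to T.
      At T: go left to U.
        At U: no left child.
        At U: go right to W.
          W is a leaf — visit W.
        Visit U.
      At T: go right to Q.
        Q is a leaf — visit Q.
      Visit T.
    Visit L.
  At F: go right to G.
    G is a leaf — visit G.
  Visit F.
Visit A.
Full post-order sequence: N, E, S, Z, B, P, R, D, W, U, Q, T, L, G, F, A.

9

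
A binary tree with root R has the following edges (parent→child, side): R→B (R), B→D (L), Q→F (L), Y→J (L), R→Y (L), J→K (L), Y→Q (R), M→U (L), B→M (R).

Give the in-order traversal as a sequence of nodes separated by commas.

In-order visits the left subtree, then the node, then the right subtree.
At R: go left to Y.
  At Y: go left to J.
    At J: go left to K.
      K is a leaf — visit K.
    Visit J.
    At J: no right child.
  Visit Y.
  At Y: go right to Q.
    At Q: go left to F.
      F is a leaf — visit F.
    Visit Q.
    At Q: no right child.
Visit R.
At R: go right to B.
  At B: go left to D.
    D is a leaf — visit D.
  Visit B.
  At B: go right to M.
    At M: go left to U.
      U is a leaf — visit U.
    Visit M.
    At M: no right child.

K, J, Y, F, Q, R, D, B, U, M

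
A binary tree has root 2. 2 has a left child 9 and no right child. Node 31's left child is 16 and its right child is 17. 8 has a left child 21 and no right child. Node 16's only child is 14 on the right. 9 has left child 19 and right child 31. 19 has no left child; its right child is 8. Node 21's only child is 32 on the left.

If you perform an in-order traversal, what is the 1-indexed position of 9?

5

In-order visits the left subtree, then the node, then the right subtree.
At 2: go left to 9.
  At 9: go left to 19.
    At 19: no left child.
    Visit 19.
    At 19: go right to 8.
      At 8: go left to 21.
        At 21: go left to 32.
          32 is a leaf — visit 32.
        Visit 21.
        At 21: no right child.
      Visit 8.
      At 8: no right child.
  Visit 9.
  At 9: go right to 31.
    At 31: go left to 16.
      At 16: no left child.
      Visit 16.
      At 16: go right to 14.
        14 is a leaf — visit 14.
    Visit 31.
    At 31: go right to 17.
      17 is a leaf — visit 17.
Visit 2.
At 2: no right child.
Full in-order sequence: 19, 32, 21, 8, 9, 16, 14, 31, 17, 2.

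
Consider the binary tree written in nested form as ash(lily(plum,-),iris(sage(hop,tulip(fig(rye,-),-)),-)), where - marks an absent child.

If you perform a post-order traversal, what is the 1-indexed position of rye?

4

Post-order visits the left subtree, then the right subtree, then the node.
At ash: go left to lily.
  At lily: go left to plum.
    plum is a leaf — visit plum.
  At lily: no right child.
  Visit lily.
At ash: go right to iris.
  At iris: go left to sage.
    At sage: go left to hop.
      hop is a leaf — visit hop.
    At sage: go right to tulip.
      At tulip: go left to fig.
        At fig: go left to rye.
          rye is a leaf — visit rye.
        At fig: no right child.
        Visit fig.
      At tulip: no right child.
      Visit tulip.
    Visit sage.
  At iris: no right child.
  Visit iris.
Visit ash.
Full post-order sequence: plum, lily, hop, rye, fig, tulip, sage, iris, ash.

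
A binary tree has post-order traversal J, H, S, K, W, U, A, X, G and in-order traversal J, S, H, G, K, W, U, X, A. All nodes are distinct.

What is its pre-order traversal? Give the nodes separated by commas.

The last element of post-order is the root; it splits in-order into left and right subtrees.
Root G: left subtree has 3 nodes {J, S, H}, right has 5 {K, W, U, X, A}.
  Root S: left subtree has 1 node {J}, right has 1 {H}.
  Root X: left subtree has 3 nodes {K, W, U}, right has 1 {A}.
    Root U: left subtree has 2 nodes {K, W}, right has 0 { }.
      Root W: left subtree has 1 node {K}, right has 0 { }.

G, S, J, H, X, U, W, K, A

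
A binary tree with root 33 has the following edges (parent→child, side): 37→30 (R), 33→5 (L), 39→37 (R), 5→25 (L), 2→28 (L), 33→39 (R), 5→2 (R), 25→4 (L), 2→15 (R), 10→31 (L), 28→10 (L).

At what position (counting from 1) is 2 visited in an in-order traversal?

7

In-order visits the left subtree, then the node, then the right subtree.
At 33: go left to 5.
  At 5: go left to 25.
    At 25: go left to 4.
      4 is a leaf — visit 4.
    Visit 25.
    At 25: no right child.
  Visit 5.
  At 5: go right to 2.
    At 2: go left to 28.
      At 28: go left to 10.
        At 10: go left to 31.
          31 is a leaf — visit 31.
        Visit 10.
        At 10: no right child.
      Visit 28.
      At 28: no right child.
    Visit 2.
    At 2: go right to 15.
      15 is a leaf — visit 15.
Visit 33.
At 33: go right to 39.
  At 39: no left child.
  Visit 39.
  At 39: go right to 37.
    At 37: no left child.
    Visit 37.
    At 37: go right to 30.
      30 is a leaf — visit 30.
Full in-order sequence: 4, 25, 5, 31, 10, 28, 2, 15, 33, 39, 37, 30.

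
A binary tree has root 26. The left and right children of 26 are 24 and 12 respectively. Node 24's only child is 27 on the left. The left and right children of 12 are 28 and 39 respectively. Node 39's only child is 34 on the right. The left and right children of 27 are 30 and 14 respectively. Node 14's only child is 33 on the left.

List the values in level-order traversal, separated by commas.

26, 24, 12, 27, 28, 39, 30, 14, 34, 33

Level-order visits nodes level by level from the root, left to right within each level.
Level 0: 26
Level 1: 24, 12
Level 2: 27, 28, 39
Level 3: 30, 14, 34
Level 4: 33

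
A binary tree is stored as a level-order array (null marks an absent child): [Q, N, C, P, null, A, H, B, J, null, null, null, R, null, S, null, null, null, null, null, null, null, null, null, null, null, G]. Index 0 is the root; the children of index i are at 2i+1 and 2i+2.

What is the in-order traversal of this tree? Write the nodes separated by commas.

In-order visits the left subtree, then the node, then the right subtree.
At Q: go left to N.
  At N: go left to P.
    At P: go left to B.
      B is a leaf — visit B.
    Visit P.
    At P: go right to J.
      J is a leaf — visit J.
  Visit N.
  At N: no right child.
Visit Q.
At Q: go right to C.
  At C: go left to A.
    At A: no left child.
    Visit A.
    At A: go right to R.
      At R: no left child.
      Visit R.
      At R: go right to G.
        G is a leaf — visit G.
  Visit C.
  At C: go right to H.
    At H: no left child.
    Visit H.
    At H: go right to S.
      S is a leaf — visit S.

B, P, J, N, Q, A, R, G, C, H, S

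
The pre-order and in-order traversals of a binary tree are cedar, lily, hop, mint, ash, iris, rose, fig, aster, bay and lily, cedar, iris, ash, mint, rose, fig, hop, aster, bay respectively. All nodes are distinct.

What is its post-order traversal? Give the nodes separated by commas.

The first element of pre-order is the root; it splits in-order into left and right subtrees.
Root cedar: left subtree has 1 node {lily}, right has 8 {iris, ash, mint, rose, fig, hop, aster, bay}.
  Root hop: left subtree has 5 nodes {iris, ash, mint, rose, fig}, right has 2 {aster, bay}.
    Root mint: left subtree has 2 nodes {iris, ash}, right has 2 {rose, fig}.
      Root ash: left subtree has 1 node {iris}, right has 0 { }.
      Root rose: left subtree has 0 nodes { }, right has 1 {fig}.
    Root aster: left subtree has 0 nodes { }, right has 1 {bay}.

lily, iris, ash, fig, rose, mint, bay, aster, hop, cedar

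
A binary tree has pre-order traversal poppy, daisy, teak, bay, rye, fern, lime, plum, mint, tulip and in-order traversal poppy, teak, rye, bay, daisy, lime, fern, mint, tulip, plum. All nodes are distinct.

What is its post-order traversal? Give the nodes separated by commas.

rye, bay, teak, lime, tulip, mint, plum, fern, daisy, poppy

The first element of pre-order is the root; it splits in-order into left and right subtrees.
Root poppy: left subtree has 0 nodes { }, right has 9 {teak, rye, bay, daisy, lime, fern, mint, tulip, plum}.
  Root daisy: left subtree has 3 nodes {teak, rye, bay}, right has 5 {lime, fern, mint, tulip, plum}.
    Root teak: left subtree has 0 nodes { }, right has 2 {rye, bay}.
      Root bay: left subtree has 1 node {rye}, right has 0 { }.
    Root fern: left subtree has 1 node {lime}, right has 3 {mint, tulip, plum}.
      Root plum: left subtree has 2 nodes {mint, tulip}, right has 0 { }.
        Root mint: left subtree has 0 nodes { }, right has 1 {tulip}.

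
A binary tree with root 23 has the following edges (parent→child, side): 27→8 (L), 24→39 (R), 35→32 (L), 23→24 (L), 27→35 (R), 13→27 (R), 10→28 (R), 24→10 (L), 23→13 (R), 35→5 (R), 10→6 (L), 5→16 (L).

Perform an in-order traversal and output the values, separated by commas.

In-order visits the left subtree, then the node, then the right subtree.
At 23: go left to 24.
  At 24: go left to 10.
    At 10: go left to 6.
      6 is a leaf — visit 6.
    Visit 10.
    At 10: go right to 28.
      28 is a leaf — visit 28.
  Visit 24.
  At 24: go right to 39.
    39 is a leaf — visit 39.
Visit 23.
At 23: go right to 13.
  At 13: no left child.
  Visit 13.
  At 13: go right to 27.
    At 27: go left to 8.
      8 is a leaf — visit 8.
    Visit 27.
    At 27: go right to 35.
      At 35: go left to 32.
        32 is a leaf — visit 32.
      Visit 35.
      At 35: go right to 5.
        At 5: go left to 16.
          16 is a leaf — visit 16.
        Visit 5.
        At 5: no right child.

6, 10, 28, 24, 39, 23, 13, 8, 27, 32, 35, 16, 5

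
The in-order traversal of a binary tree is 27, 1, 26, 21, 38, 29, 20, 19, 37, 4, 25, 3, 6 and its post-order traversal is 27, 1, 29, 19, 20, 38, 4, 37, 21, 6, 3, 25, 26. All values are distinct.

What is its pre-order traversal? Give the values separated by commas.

The last element of post-order is the root; it splits in-order into left and right subtrees.
Root 26: left subtree has 2 nodes {27, 1}, right has 10 {21, 38, 29, 20, 19, 37, 4, 25, 3, 6}.
  Root 1: left subtree has 1 node {27}, right has 0 { }.
  Root 25: left subtree has 7 nodes {21, 38, 29, 20, 19, 37, 4}, right has 2 {3, 6}.
    Root 21: left subtree has 0 nodes { }, right has 6 {38, 29, 20, 19, 37, 4}.
      Root 37: left subtree has 4 nodes {38, 29, 20, 19}, right has 1 {4}.
        Root 38: left subtree has 0 nodes { }, right has 3 {29, 20, 19}.
          Root 20: left subtree has 1 node {29}, right has 1 {19}.
    Root 3: left subtree has 0 nodes { }, right has 1 {6}.

26, 1, 27, 25, 21, 37, 38, 20, 29, 19, 4, 3, 6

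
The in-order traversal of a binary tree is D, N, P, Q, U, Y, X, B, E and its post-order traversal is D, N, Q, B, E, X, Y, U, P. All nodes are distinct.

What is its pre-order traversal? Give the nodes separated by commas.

P, N, D, U, Q, Y, X, E, B

The last element of post-order is the root; it splits in-order into left and right subtrees.
Root P: left subtree has 2 nodes {D, N}, right has 6 {Q, U, Y, X, B, E}.
  Root N: left subtree has 1 node {D}, right has 0 { }.
  Root U: left subtree has 1 node {Q}, right has 4 {Y, X, B, E}.
    Root Y: left subtree has 0 nodes { }, right has 3 {X, B, E}.
      Root X: left subtree has 0 nodes { }, right has 2 {B, E}.
        Root E: left subtree has 1 node {B}, right has 0 { }.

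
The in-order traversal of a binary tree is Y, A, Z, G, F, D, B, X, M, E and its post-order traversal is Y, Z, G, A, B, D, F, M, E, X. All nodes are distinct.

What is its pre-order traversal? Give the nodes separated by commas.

X, F, A, Y, G, Z, D, B, E, M

The last element of post-order is the root; it splits in-order into left and right subtrees.
Root X: left subtree has 7 nodes {Y, A, Z, G, F, D, B}, right has 2 {M, E}.
  Root F: left subtree has 4 nodes {Y, A, Z, G}, right has 2 {D, B}.
    Root A: left subtree has 1 node {Y}, right has 2 {Z, G}.
      Root G: left subtree has 1 node {Z}, right has 0 { }.
    Root D: left subtree has 0 nodes { }, right has 1 {B}.
  Root E: left subtree has 1 node {M}, right has 0 { }.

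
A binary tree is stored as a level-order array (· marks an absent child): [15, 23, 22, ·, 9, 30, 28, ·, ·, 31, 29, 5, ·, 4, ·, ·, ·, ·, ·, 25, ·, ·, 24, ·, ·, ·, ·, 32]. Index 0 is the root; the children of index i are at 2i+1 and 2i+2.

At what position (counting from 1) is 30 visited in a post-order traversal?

Post-order visits the left subtree, then the right subtree, then the node.
At 15: go left to 23.
  At 23: no left child.
  At 23: go right to 9.
    At 9: go left to 31.
      At 31: go left to 25.
        25 is a leaf — visit 25.
      At 31: no right child.
      Visit 31.
    At 9: go right to 29.
      At 29: no left child.
      At 29: go right to 24.
        24 is a leaf — visit 24.
      Visit 29.
    Visit 9.
  Visit 23.
At 15: go right to 22.
  At 22: go left to 30.
    At 30: go left to 5.
      5 is a leaf — visit 5.
    At 30: no right child.
    Visit 30.
  At 22: go right to 28.
    At 28: go left to 4.
      At 4: go left to 32.
        32 is a leaf — visit 32.
      At 4: no right child.
      Visit 4.
    At 28: no right child.
    Visit 28.
  Visit 22.
Visit 15.
Full post-order sequence: 25, 31, 24, 29, 9, 23, 5, 30, 32, 4, 28, 22, 15.

8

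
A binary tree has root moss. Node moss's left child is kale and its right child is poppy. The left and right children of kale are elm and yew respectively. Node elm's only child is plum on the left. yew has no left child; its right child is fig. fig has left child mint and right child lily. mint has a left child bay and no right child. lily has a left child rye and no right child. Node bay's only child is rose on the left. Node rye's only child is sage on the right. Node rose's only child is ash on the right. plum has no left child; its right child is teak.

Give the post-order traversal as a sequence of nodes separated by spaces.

Post-order visits the left subtree, then the right subtree, then the node.
At moss: go left to kale.
  At kale: go left to elm.
    At elm: go left to plum.
      At plum: no left child.
      At plum: go right to teak.
        teak is a leaf — visit teak.
      Visit plum.
    At elm: no right child.
    Visit elm.
  At kale: go right to yew.
    At yew: no left child.
    At yew: go right to fig.
      At fig: go left to mint.
        At mint: go left to bay.
          At bay: go left to rose.
            At rose: no left child.
            At rose: go right to ash.
              ash is a leaf — visit ash.
            Visit rose.
          At bay: no right child.
          Visit bay.
        At mint: no right child.
        Visit mint.
      At fig: go right to lily.
        At lily: go left to rye.
          At rye: no left child.
          At rye: go right to sage.
            sage is a leaf — visit sage.
          Visit rye.
        At lily: no right child.
        Visit lily.
      Visit fig.
    Visit yew.
  Visit kale.
At moss: go right to poppy.
  poppy is a leaf — visit poppy.
Visit moss.

teak plum elm ash rose bay mint sage rye lily fig yew kale poppy moss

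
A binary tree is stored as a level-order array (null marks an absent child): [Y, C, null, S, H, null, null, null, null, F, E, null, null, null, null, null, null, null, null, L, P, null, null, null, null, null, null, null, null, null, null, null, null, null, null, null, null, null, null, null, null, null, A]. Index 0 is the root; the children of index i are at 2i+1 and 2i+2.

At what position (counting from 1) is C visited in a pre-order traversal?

Pre-order visits the node, then its left subtree, then its right subtree.
Visit Y.
At Y: go left to C.
  Visit C.
  At C: go left to S.
    S is a leaf — visit S.
  At C: go right to H.
    Visit H.
    At H: go left to F.
      Visit F.
      At F: go left to L.
        L is a leaf — visit L.
      At F: go right to P.
        Visit P.
        At P: no left child.
        At P: go right to A.
          A is a leaf — visit A.
    At H: go right to E.
      E is a leaf — visit E.
At Y: no right child.
Full pre-order sequence: Y, C, S, H, F, L, P, A, E.

2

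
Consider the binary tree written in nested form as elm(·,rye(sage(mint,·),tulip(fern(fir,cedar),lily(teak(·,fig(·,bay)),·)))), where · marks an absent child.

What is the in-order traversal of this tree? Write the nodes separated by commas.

In-order visits the left subtree, then the node, then the right subtree.
At elm: no left child.
Visit elm.
At elm: go right to rye.
  At rye: go left to sage.
    At sage: go left to mint.
      mint is a leaf — visit mint.
    Visit sage.
    At sage: no right child.
  Visit rye.
  At rye: go right to tulip.
    At tulip: go left to fern.
      At fern: go left to fir.
        fir is a leaf — visit fir.
      Visit fern.
      At fern: go right to cedar.
        cedar is a leaf — visit cedar.
    Visit tulip.
    At tulip: go right to lily.
      At lily: go left to teak.
        At teak: no left child.
        Visit teak.
        At teak: go right to fig.
          At fig: no left child.
          Visit fig.
          At fig: go right to bay.
            bay is a leaf — visit bay.
      Visit lily.
      At lily: no right child.

elm, mint, sage, rye, fir, fern, cedar, tulip, teak, fig, bay, lily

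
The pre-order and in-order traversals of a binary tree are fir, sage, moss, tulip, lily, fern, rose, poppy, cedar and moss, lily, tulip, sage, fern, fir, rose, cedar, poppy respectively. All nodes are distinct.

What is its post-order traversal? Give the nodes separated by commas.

The first element of pre-order is the root; it splits in-order into left and right subtrees.
Root fir: left subtree has 5 nodes {moss, lily, tulip, sage, fern}, right has 3 {rose, cedar, poppy}.
  Root sage: left subtree has 3 nodes {moss, lily, tulip}, right has 1 {fern}.
    Root moss: left subtree has 0 nodes { }, right has 2 {lily, tulip}.
      Root tulip: left subtree has 1 node {lily}, right has 0 { }.
  Root rose: left subtree has 0 nodes { }, right has 2 {cedar, poppy}.
    Root poppy: left subtree has 1 node {cedar}, right has 0 { }.

lily, tulip, moss, fern, sage, cedar, poppy, rose, fir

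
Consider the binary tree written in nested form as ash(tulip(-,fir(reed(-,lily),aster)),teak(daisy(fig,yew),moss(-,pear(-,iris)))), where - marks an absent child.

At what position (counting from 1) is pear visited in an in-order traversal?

In-order visits the left subtree, then the node, then the right subtree.
At ash: go left to tulip.
  At tulip: no left child.
  Visit tulip.
  At tulip: go right to fir.
    At fir: go left to reed.
      At reed: no left child.
      Visit reed.
      At reed: go right to lily.
        lily is a leaf — visit lily.
    Visit fir.
    At fir: go right to aster.
      aster is a leaf — visit aster.
Visit ash.
At ash: go right to teak.
  At teak: go left to daisy.
    At daisy: go left to fig.
      fig is a leaf — visit fig.
    Visit daisy.
    At daisy: go right to yew.
      yew is a leaf — visit yew.
  Visit teak.
  At teak: go right to moss.
    At moss: no left child.
    Visit moss.
    At moss: go right to pear.
      At pear: no left child.
      Visit pear.
      At pear: go right to iris.
        iris is a leaf — visit iris.
Full in-order sequence: tulip, reed, lily, fir, aster, ash, fig, daisy, yew, teak, moss, pear, iris.

12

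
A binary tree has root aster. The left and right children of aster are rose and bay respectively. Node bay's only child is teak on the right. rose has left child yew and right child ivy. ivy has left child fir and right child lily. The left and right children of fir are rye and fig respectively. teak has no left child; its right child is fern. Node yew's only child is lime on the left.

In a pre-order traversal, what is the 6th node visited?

fir

Pre-order visits the node, then its left subtree, then its right subtree.
Visit aster.
At aster: go left to rose.
  Visit rose.
  At rose: go left to yew.
    Visit yew.
    At yew: go left to lime.
      lime is a leaf — visit lime.
    At yew: no right child.
  At rose: go right to ivy.
    Visit ivy.
    At ivy: go left to fir.
      Visit fir.
      At fir: go left to rye.
        rye is a leaf — visit rye.
      At fir: go right to fig.
        fig is a leaf — visit fig.
    At ivy: go right to lily.
      lily is a leaf — visit lily.
At aster: go right to bay.
  Visit bay.
  At bay: no left child.
  At bay: go right to teak.
    Visit teak.
    At teak: no left child.
    At teak: go right to fern.
      fern is a leaf — visit fern.
Full pre-order sequence: aster, rose, yew, lime, ivy, fir, rye, fig, lily, bay, teak, fern.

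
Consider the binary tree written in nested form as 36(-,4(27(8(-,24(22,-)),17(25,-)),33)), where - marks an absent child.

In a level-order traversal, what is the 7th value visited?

Level-order visits nodes level by level from the root, left to right within each level.
Level 0: 36
Level 1: 4
Level 2: 27, 33
Level 3: 8, 17
Level 4: 24, 25
Level 5: 22
Full level-order sequence: 36, 4, 27, 33, 8, 17, 24, 25, 22.

24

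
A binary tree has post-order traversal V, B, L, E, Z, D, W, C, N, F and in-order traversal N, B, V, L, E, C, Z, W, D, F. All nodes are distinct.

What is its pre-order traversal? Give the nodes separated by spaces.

The last element of post-order is the root; it splits in-order into left and right subtrees.
Root F: left subtree has 9 nodes {N, B, V, L, E, C, Z, W, D}, right has 0 { }.
  Root N: left subtree has 0 nodes { }, right has 8 {B, V, L, E, C, Z, W, D}.
    Root C: left subtree has 4 nodes {B, V, L, E}, right has 3 {Z, W, D}.
      Root E: left subtree has 3 nodes {B, V, L}, right has 0 { }.
        Root L: left subtree has 2 nodes {B, V}, right has 0 { }.
          Root B: left subtree has 0 nodes { }, right has 1 {V}.
      Root W: left subtree has 1 node {Z}, right has 1 {D}.

F N C E L B V W Z D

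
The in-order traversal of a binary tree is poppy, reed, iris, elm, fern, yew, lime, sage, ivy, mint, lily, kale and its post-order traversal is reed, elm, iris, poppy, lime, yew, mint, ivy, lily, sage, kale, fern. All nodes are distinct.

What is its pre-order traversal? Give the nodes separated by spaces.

The last element of post-order is the root; it splits in-order into left and right subtrees.
Root fern: left subtree has 4 nodes {poppy, reed, iris, elm}, right has 7 {yew, lime, sage, ivy, mint, lily, kale}.
  Root poppy: left subtree has 0 nodes { }, right has 3 {reed, iris, elm}.
    Root iris: left subtree has 1 node {reed}, right has 1 {elm}.
  Root kale: left subtree has 6 nodes {yew, lime, sage, ivy, mint, lily}, right has 0 { }.
    Root sage: left subtree has 2 nodes {yew, lime}, right has 3 {ivy, mint, lily}.
      Root yew: left subtree has 0 nodes { }, right has 1 {lime}.
      Root lily: left subtree has 2 nodes {ivy, mint}, right has 0 { }.
        Root ivy: left subtree has 0 nodes { }, right has 1 {mint}.

fern poppy iris reed elm kale sage yew lime lily ivy mint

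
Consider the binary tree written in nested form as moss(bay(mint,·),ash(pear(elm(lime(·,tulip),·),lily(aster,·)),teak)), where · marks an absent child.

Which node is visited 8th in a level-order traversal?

lily

Level-order visits nodes level by level from the root, left to right within each level.
Level 0: moss
Level 1: bay, ash
Level 2: mint, pear, teak
Level 3: elm, lily
Level 4: lime, aster
Level 5: tulip
Full level-order sequence: moss, bay, ash, mint, pear, teak, elm, lily, lime, aster, tulip.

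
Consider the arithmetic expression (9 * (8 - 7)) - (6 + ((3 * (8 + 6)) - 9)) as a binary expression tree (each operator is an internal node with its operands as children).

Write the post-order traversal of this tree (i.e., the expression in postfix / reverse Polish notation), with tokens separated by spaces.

Post-order on an expression tree gives postfix notation: for each operator, emit left operand, right operand, then the operator.

9 8 7 - * 6 3 8 6 + * 9 - + -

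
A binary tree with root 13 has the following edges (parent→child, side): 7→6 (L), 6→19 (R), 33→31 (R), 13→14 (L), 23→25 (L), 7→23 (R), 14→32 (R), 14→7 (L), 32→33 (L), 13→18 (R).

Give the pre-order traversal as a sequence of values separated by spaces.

Pre-order visits the node, then its left subtree, then its right subtree.
Visit 13.
At 13: go left to 14.
  Visit 14.
  At 14: go left to 7.
    Visit 7.
    At 7: go left to 6.
      Visit 6.
      At 6: no left child.
      At 6: go right to 19.
        19 is a leaf — visit 19.
    At 7: go right to 23.
      Visit 23.
      At 23: go left to 25.
        25 is a leaf — visit 25.
      At 23: no right child.
  At 14: go right to 32.
    Visit 32.
    At 32: go left to 33.
      Visit 33.
      At 33: no left child.
      At 33: go right to 31.
        31 is a leaf — visit 31.
    At 32: no right child.
At 13: go right to 18.
  18 is a leaf — visit 18.

13 14 7 6 19 23 25 32 33 31 18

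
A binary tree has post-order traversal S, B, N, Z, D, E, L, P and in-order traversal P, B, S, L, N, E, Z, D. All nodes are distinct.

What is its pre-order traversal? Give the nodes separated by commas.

The last element of post-order is the root; it splits in-order into left and right subtrees.
Root P: left subtree has 0 nodes { }, right has 7 {B, S, L, N, E, Z, D}.
  Root L: left subtree has 2 nodes {B, S}, right has 4 {N, E, Z, D}.
    Root B: left subtree has 0 nodes { }, right has 1 {S}.
    Root E: left subtree has 1 node {N}, right has 2 {Z, D}.
      Root D: left subtree has 1 node {Z}, right has 0 { }.

P, L, B, S, E, N, D, Z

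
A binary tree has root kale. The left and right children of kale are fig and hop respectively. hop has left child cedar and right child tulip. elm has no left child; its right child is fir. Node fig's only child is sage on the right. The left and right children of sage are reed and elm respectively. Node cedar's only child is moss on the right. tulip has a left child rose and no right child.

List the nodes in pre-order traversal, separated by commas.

kale, fig, sage, reed, elm, fir, hop, cedar, moss, tulip, rose

Pre-order visits the node, then its left subtree, then its right subtree.
Visit kale.
At kale: go left to fig.
  Visit fig.
  At fig: no left child.
  At fig: go right to sage.
    Visit sage.
    At sage: go left to reed.
      reed is a leaf — visit reed.
    At sage: go right to elm.
      Visit elm.
      At elm: no left child.
      At elm: go right to fir.
        fir is a leaf — visit fir.
At kale: go right to hop.
  Visit hop.
  At hop: go left to cedar.
    Visit cedar.
    At cedar: no left child.
    At cedar: go right to moss.
      moss is a leaf — visit moss.
  At hop: go right to tulip.
    Visit tulip.
    At tulip: go left to rose.
      rose is a leaf — visit rose.
    At tulip: no right child.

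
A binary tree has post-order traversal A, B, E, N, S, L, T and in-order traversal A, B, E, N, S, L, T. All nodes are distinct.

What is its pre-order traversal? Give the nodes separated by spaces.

The last element of post-order is the root; it splits in-order into left and right subtrees.
Root T: left subtree has 6 nodes {A, B, E, N, S, L}, right has 0 { }.
  Root L: left subtree has 5 nodes {A, B, E, N, S}, right has 0 { }.
    Root S: left subtree has 4 nodes {A, B, E, N}, right has 0 { }.
      Root N: left subtree has 3 nodes {A, B, E}, right has 0 { }.
        Root E: left subtree has 2 nodes {A, B}, right has 0 { }.
          Root B: left subtree has 1 node {A}, right has 0 { }.

T L S N E B A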